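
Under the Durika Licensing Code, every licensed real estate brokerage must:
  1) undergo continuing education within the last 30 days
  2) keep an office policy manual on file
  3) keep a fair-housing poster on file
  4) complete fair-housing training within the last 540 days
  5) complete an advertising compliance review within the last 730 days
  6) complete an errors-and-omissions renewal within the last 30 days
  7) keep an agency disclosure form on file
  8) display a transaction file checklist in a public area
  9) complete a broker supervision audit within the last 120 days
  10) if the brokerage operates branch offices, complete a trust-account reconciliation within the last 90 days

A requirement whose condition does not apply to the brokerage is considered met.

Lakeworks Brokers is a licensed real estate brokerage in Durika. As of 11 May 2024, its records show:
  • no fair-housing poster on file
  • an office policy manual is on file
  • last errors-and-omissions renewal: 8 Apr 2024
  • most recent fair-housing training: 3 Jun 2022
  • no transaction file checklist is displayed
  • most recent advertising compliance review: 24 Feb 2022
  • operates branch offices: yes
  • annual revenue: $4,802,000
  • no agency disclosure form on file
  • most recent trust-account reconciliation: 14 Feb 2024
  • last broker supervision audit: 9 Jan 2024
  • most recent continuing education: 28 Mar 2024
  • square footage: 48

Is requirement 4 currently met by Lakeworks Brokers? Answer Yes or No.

No

4. fair-housing training 708 days ago vs limit 540 → not met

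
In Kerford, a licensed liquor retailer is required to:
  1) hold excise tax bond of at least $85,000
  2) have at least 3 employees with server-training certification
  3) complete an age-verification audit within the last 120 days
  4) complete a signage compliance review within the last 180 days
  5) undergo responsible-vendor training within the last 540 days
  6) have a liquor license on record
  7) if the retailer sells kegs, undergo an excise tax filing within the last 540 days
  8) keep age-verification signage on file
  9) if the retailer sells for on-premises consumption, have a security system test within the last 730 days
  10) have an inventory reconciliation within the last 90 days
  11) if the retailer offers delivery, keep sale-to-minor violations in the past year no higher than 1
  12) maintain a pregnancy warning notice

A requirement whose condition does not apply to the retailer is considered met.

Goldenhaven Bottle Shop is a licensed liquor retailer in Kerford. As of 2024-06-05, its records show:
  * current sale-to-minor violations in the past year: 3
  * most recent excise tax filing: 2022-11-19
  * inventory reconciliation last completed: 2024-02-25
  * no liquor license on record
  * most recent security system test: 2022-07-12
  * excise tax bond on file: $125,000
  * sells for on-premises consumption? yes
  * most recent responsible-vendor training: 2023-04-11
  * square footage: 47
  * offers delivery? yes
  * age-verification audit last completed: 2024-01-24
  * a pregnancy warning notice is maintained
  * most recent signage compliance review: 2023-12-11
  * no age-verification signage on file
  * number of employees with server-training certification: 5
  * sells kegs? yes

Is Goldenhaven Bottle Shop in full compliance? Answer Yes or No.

No

1. excise tax bond $125,000 ≥ $85,000 → met
2. employees with server-training certification 5 ≥ 3 → met
3. age-verification audit 133 days ago vs limit 120 → not met
4. signage compliance review 177 days ago vs limit 180 → met
5. responsible-vendor training 421 days ago vs limit 540 → met
6. liquor license absent → not met
7. condition 'sells kegs' holds; excise tax filing 564 days ago vs limit 540 → not met
8. age-verification signage absent → not met
9. condition 'sells for on-premises consumption' holds; security system test 694 days ago vs limit 730 → met
10. inventory reconciliation 101 days ago vs limit 90 → not met
11. condition 'offers delivery' holds; sale-to-minor violations in the past year 3 > 1 → not met
12. pregnancy warning notice present → met
Not met: 3, 6, 7, 8, 10, 11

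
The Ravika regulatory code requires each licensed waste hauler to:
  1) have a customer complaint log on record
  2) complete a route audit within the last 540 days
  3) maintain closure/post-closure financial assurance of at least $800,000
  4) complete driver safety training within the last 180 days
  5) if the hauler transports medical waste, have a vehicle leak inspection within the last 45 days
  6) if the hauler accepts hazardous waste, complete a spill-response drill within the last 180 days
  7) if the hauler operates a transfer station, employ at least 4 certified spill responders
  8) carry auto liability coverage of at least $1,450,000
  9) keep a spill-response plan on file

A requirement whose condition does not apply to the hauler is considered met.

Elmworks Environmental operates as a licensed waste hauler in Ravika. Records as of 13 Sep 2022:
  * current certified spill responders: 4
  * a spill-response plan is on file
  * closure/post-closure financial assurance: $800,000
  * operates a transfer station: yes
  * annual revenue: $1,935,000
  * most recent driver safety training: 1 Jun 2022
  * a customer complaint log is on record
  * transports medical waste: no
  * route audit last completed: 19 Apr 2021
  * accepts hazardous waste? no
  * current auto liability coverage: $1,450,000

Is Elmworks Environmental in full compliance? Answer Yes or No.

1. customer complaint log present → met
2. route audit 512 days ago vs limit 540 → met
3. closure/post-closure financial assurance $800,000 ≥ $800,000 → met
4. driver safety training 104 days ago vs limit 180 → met
5. condition 'transports medical waste' does not hold → requirement n/a → met
6. condition 'accepts hazardous waste' does not hold → requirement n/a → met
7. condition 'operates a transfer station' holds; certified spill responders 4 ≥ 4 → met
8. auto liability coverage $1,450,000 ≥ $1,450,000 → met
9. spill-response plan present → met
All met.

Yes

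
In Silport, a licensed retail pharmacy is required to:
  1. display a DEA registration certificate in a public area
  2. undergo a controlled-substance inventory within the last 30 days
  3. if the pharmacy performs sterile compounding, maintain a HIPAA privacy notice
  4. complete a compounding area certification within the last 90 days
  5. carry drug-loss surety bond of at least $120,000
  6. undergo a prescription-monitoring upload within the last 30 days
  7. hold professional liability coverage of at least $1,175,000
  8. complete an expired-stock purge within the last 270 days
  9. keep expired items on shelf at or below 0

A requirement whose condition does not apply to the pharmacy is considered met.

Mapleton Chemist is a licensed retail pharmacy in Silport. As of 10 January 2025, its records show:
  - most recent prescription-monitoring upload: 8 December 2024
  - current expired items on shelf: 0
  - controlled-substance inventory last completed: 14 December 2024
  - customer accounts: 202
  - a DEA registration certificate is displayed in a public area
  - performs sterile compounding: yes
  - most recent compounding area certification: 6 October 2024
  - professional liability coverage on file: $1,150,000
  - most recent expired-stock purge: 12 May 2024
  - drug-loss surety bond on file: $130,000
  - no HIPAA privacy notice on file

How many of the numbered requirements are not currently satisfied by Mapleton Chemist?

1. DEA registration certificate present → met
2. controlled-substance inventory 27 days ago vs limit 30 → met
3. condition 'performs sterile compounding' holds; HIPAA privacy notice absent → not met
4. compounding area certification 96 days ago vs limit 90 → not met
5. drug-loss surety bond $130,000 ≥ $120,000 → met
6. prescription-monitoring upload 33 days ago vs limit 30 → not met
7. professional liability coverage $1,150,000 < $1,175,000 → not met
8. expired-stock purge 243 days ago vs limit 270 → met
9. expired items on shelf 0 ≤ 0 → met
Not met: 4 of 9

4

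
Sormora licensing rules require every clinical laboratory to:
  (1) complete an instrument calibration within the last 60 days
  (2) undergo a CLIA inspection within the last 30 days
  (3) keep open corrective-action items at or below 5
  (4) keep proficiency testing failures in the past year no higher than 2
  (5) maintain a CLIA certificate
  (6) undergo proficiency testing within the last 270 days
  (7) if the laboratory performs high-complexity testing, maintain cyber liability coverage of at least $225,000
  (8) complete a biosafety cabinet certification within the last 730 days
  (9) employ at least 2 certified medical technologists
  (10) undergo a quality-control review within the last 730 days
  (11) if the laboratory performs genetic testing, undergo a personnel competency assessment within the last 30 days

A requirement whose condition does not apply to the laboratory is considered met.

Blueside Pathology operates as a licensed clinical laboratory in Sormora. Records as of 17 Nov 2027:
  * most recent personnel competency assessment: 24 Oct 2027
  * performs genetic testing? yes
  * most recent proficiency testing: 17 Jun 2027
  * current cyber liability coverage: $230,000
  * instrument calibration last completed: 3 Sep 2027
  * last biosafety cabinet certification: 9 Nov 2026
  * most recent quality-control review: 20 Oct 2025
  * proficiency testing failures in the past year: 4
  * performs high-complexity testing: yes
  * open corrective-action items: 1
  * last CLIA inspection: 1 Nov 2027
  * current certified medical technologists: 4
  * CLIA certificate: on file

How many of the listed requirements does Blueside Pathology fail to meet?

3

1. instrument calibration 75 days ago vs limit 60 → not met
2. CLIA inspection 16 days ago vs limit 30 → met
3. open corrective-action items 1 ≤ 5 → met
4. proficiency testing failures in the past year 4 > 2 → not met
5. CLIA certificate present → met
6. proficiency testing 153 days ago vs limit 270 → met
7. condition 'performs high-complexity testing' holds; cyber liability coverage $230,000 ≥ $225,000 → met
8. biosafety cabinet certification 373 days ago vs limit 730 → met
9. certified medical technologists 4 ≥ 2 → met
10. quality-control review 758 days ago vs limit 730 → not met
11. condition 'performs genetic testing' holds; personnel competency assessment 24 days ago vs limit 30 → met
Not met: 3 of 11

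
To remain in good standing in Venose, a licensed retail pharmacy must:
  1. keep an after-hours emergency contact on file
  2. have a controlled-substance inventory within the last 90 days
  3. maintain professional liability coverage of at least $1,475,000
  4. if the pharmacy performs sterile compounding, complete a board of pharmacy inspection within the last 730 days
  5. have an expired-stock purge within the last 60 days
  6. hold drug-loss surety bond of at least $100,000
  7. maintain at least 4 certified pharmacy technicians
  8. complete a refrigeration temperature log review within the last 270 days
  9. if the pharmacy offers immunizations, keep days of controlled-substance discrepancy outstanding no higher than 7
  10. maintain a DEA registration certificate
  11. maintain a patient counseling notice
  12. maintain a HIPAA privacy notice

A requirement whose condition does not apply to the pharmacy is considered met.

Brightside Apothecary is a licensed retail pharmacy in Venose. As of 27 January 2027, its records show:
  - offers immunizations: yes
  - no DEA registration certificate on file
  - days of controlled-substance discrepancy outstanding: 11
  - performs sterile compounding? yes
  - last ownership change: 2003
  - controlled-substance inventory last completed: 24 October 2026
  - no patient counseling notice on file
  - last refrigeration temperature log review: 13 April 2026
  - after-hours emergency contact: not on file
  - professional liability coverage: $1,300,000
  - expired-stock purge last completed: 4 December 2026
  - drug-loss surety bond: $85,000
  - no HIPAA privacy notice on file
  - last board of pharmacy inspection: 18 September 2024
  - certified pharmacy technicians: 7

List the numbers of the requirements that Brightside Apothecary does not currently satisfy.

1. after-hours emergency contact absent → not met
2. controlled-substance inventory 95 days ago vs limit 90 → not met
3. professional liability coverage $1,300,000 < $1,475,000 → not met
4. condition 'performs sterile compounding' holds; board of pharmacy inspection 861 days ago vs limit 730 → not met
5. expired-stock purge 54 days ago vs limit 60 → met
6. drug-loss surety bond $85,000 < $100,000 → not met
7. certified pharmacy technicians 7 ≥ 4 → met
8. refrigeration temperature log review 289 days ago vs limit 270 → not met
9. condition 'offers immunizations' holds; days of controlled-substance discrepancy outstanding 11 > 7 → not met
10. DEA registration certificate absent → not met
11. patient counseling notice absent → not met
12. HIPAA privacy notice absent → not met
Not met: 1, 2, 3, 4, 6, 8, 9, 10, 11, 12

1, 2, 3, 4, 6, 8, 9, 10, 11, 12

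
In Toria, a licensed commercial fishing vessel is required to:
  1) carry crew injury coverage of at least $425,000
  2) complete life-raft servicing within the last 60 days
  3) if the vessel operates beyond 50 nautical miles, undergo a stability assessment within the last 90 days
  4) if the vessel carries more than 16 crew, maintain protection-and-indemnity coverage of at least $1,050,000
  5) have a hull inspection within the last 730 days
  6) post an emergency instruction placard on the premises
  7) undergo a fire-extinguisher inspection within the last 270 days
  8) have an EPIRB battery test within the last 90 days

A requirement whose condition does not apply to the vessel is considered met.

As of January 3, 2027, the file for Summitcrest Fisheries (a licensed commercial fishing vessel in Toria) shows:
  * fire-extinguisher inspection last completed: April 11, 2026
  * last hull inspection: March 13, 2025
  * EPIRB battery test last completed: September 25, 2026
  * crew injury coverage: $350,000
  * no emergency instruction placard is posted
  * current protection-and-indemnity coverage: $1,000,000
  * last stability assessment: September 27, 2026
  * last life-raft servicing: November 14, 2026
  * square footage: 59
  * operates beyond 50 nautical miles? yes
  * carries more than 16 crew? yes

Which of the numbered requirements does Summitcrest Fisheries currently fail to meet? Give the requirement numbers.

1, 3, 4, 6, 8

1. crew injury coverage $350,000 < $425,000 → not met
2. life-raft servicing 50 days ago vs limit 60 → met
3. condition 'operates beyond 50 nautical miles' holds; stability assessment 98 days ago vs limit 90 → not met
4. condition 'carries more than 16 crew' holds; protection-and-indemnity coverage $1,000,000 < $1,050,000 → not met
5. hull inspection 661 days ago vs limit 730 → met
6. emergency instruction placard absent → not met
7. fire-extinguisher inspection 267 days ago vs limit 270 → met
8. EPIRB battery test 100 days ago vs limit 90 → not met
Not met: 1, 3, 4, 6, 8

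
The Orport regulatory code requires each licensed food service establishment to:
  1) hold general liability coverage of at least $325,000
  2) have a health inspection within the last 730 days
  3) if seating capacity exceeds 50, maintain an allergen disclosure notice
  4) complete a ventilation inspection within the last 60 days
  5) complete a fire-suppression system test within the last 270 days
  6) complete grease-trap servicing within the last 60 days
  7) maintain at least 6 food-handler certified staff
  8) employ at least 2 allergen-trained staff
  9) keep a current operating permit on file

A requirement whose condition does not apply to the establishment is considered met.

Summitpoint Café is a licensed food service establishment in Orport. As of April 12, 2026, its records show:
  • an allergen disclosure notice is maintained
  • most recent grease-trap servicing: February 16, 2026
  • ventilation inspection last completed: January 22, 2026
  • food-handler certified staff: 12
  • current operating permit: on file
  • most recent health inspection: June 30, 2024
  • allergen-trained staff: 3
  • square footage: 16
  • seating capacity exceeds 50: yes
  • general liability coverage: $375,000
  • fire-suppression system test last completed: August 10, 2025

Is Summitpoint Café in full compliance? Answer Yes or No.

1. general liability coverage $375,000 ≥ $325,000 → met
2. health inspection 651 days ago vs limit 730 → met
3. condition 'seating capacity exceeds 50' holds; allergen disclosure notice present → met
4. ventilation inspection 80 days ago vs limit 60 → not met
5. fire-suppression system test 245 days ago vs limit 270 → met
6. grease-trap servicing 55 days ago vs limit 60 → met
7. food-handler certified staff 12 ≥ 6 → met
8. allergen-trained staff 3 ≥ 2 → met
9. current operating permit present → met
Not met: 4

No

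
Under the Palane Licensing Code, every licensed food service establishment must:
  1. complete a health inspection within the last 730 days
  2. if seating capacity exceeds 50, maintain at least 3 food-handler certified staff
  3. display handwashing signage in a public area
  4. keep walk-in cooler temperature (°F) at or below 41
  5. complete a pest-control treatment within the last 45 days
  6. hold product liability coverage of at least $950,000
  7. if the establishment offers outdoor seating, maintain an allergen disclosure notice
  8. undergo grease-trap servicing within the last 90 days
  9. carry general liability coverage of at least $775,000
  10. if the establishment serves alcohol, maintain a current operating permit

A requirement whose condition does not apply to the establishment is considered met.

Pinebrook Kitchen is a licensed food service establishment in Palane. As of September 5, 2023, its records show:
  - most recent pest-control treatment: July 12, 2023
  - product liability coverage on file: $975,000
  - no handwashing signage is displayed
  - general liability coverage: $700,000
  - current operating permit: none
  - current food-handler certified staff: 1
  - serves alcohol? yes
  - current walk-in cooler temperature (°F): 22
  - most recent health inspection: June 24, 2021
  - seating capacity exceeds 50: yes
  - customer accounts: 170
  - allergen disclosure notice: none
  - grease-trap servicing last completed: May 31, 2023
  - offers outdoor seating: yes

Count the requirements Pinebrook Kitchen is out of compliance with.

1. health inspection 803 days ago vs limit 730 → not met
2. condition 'seating capacity exceeds 50' holds; food-handler certified staff 1 < 3 → not met
3. handwashing signage absent → not met
4. walk-in cooler temperature (°F) 22 ≤ 41 → met
5. pest-control treatment 55 days ago vs limit 45 → not met
6. product liability coverage $975,000 ≥ $950,000 → met
7. condition 'offers outdoor seating' holds; allergen disclosure notice absent → not met
8. grease-trap servicing 97 days ago vs limit 90 → not met
9. general liability coverage $700,000 < $775,000 → not met
10. condition 'serves alcohol' holds; current operating permit absent → not met
Not met: 8 of 10

8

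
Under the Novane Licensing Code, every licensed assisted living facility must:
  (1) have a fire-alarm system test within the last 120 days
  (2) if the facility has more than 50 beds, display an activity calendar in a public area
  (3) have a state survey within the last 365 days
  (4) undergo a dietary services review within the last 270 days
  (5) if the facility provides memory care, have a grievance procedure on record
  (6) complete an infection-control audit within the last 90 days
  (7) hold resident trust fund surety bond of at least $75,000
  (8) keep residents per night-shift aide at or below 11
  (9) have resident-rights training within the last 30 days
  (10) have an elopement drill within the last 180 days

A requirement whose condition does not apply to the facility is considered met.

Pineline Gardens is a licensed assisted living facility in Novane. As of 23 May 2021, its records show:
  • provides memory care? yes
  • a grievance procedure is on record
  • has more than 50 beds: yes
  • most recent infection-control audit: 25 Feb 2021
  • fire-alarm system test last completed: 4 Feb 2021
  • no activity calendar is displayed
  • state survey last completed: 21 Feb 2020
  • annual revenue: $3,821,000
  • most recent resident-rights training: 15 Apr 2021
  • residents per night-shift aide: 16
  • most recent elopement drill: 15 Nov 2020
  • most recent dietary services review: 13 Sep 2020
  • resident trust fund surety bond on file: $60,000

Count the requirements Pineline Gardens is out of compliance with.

1. fire-alarm system test 108 days ago vs limit 120 → met
2. condition 'has more than 50 beds' holds; activity calendar absent → not met
3. state survey 457 days ago vs limit 365 → not met
4. dietary services review 252 days ago vs limit 270 → met
5. condition 'provides memory care' holds; grievance procedure present → met
6. infection-control audit 87 days ago vs limit 90 → met
7. resident trust fund surety bond $60,000 < $75,000 → not met
8. residents per night-shift aide 16 > 11 → not met
9. resident-rights training 38 days ago vs limit 30 → not met
10. elopement drill 189 days ago vs limit 180 → not met
Not met: 6 of 10

6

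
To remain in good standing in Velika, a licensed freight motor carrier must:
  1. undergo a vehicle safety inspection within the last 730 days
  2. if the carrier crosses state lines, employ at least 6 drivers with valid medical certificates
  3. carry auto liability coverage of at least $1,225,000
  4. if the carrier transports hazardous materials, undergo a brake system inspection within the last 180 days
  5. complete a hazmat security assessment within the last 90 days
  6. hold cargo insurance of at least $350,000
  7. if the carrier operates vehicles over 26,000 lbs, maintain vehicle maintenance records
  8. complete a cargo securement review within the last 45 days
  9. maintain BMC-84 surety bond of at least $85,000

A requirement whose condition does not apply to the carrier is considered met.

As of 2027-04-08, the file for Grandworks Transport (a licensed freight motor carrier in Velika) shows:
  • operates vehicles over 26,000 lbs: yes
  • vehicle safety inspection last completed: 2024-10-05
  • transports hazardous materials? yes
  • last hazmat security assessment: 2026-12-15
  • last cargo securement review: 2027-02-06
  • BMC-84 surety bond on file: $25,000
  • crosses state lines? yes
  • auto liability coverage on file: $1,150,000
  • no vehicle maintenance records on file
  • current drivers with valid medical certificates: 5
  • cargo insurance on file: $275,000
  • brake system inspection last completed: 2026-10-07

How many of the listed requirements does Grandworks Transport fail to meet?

9

1. vehicle safety inspection 915 days ago vs limit 730 → not met
2. condition 'crosses state lines' holds; drivers with valid medical certificates 5 < 6 → not met
3. auto liability coverage $1,150,000 < $1,225,000 → not met
4. condition 'transports hazardous materials' holds; brake system inspection 183 days ago vs limit 180 → not met
5. hazmat security assessment 114 days ago vs limit 90 → not met
6. cargo insurance $275,000 < $350,000 → not met
7. condition 'operates vehicles over 26,000 lbs' holds; vehicle maintenance records absent → not met
8. cargo securement review 61 days ago vs limit 45 → not met
9. BMC-84 surety bond $25,000 < $85,000 → not met
Not met: 9 of 9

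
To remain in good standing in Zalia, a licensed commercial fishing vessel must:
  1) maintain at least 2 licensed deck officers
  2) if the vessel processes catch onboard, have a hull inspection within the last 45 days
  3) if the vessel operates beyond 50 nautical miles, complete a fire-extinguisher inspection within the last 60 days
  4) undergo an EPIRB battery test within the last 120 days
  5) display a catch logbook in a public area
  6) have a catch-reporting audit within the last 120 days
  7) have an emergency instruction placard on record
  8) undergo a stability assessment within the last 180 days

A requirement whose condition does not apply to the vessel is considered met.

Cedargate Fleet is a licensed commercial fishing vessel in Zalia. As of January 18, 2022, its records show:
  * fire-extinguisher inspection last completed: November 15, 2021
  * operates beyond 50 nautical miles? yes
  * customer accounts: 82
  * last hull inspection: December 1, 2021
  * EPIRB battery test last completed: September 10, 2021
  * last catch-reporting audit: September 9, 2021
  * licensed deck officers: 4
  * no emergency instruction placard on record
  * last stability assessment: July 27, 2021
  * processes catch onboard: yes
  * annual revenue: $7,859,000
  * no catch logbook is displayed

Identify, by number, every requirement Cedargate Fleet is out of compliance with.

1. licensed deck officers 4 ≥ 2 → met
2. condition 'processes catch onboard' holds; hull inspection 48 days ago vs limit 45 → not met
3. condition 'operates beyond 50 nautical miles' holds; fire-extinguisher inspection 64 days ago vs limit 60 → not met
4. EPIRB battery test 130 days ago vs limit 120 → not met
5. catch logbook absent → not met
6. catch-reporting audit 131 days ago vs limit 120 → not met
7. emergency instruction placard absent → not met
8. stability assessment 175 days ago vs limit 180 → met
Not met: 2, 3, 4, 5, 6, 7

2, 3, 4, 5, 6, 7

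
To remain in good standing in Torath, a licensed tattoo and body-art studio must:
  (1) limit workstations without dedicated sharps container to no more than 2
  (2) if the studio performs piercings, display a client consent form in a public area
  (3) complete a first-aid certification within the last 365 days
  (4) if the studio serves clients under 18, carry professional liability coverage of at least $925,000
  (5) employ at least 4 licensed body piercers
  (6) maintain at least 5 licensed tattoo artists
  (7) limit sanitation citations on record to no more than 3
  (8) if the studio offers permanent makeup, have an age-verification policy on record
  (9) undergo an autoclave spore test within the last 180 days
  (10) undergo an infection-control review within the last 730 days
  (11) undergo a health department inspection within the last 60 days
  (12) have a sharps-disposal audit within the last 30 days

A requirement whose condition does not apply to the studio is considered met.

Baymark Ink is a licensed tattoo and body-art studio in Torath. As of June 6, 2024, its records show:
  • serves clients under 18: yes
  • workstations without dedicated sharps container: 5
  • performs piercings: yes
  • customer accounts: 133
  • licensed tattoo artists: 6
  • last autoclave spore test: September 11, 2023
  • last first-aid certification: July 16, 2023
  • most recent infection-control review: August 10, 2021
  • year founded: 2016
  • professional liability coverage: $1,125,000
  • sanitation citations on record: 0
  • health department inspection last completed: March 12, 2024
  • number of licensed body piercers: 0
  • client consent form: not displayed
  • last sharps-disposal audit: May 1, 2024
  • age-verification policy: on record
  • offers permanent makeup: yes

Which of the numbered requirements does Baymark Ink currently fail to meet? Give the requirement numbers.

1, 2, 5, 9, 10, 11, 12

1. workstations without dedicated sharps container 5 > 2 → not met
2. condition 'performs piercings' holds; client consent form absent → not met
3. first-aid certification 326 days ago vs limit 365 → met
4. condition 'serves clients under 18' holds; professional liability coverage $1,125,000 ≥ $925,000 → met
5. licensed body piercers 0 < 4 → not met
6. licensed tattoo artists 6 ≥ 5 → met
7. sanitation citations on record 0 ≤ 3 → met
8. condition 'offers permanent makeup' holds; age-verification policy present → met
9. autoclave spore test 269 days ago vs limit 180 → not met
10. infection-control review 1031 days ago vs limit 730 → not met
11. health department inspection 86 days ago vs limit 60 → not met
12. sharps-disposal audit 36 days ago vs limit 30 → not met
Not met: 1, 2, 5, 9, 10, 11, 12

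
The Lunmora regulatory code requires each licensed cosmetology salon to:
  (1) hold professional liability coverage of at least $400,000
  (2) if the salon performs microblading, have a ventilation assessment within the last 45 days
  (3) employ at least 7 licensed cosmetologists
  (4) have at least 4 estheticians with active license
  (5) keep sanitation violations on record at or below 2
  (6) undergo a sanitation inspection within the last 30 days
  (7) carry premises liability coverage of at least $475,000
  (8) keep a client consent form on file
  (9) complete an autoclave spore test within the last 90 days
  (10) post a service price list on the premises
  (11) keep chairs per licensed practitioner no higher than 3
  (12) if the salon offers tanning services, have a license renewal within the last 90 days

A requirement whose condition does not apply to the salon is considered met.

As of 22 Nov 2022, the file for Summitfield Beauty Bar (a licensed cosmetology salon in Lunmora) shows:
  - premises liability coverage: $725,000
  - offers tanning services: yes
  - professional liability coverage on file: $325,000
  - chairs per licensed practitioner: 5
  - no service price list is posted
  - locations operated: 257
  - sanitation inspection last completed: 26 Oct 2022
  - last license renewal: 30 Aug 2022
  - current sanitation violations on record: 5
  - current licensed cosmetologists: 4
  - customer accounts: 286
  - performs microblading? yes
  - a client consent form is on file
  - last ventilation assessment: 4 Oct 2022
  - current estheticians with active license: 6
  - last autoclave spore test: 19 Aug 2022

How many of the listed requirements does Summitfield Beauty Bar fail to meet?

7

1. professional liability coverage $325,000 < $400,000 → not met
2. condition 'performs microblading' holds; ventilation assessment 49 days ago vs limit 45 → not met
3. licensed cosmetologists 4 < 7 → not met
4. estheticians with active license 6 ≥ 4 → met
5. sanitation violations on record 5 > 2 → not met
6. sanitation inspection 27 days ago vs limit 30 → met
7. premises liability coverage $725,000 ≥ $475,000 → met
8. client consent form present → met
9. autoclave spore test 95 days ago vs limit 90 → not met
10. service price list absent → not met
11. chairs per licensed practitioner 5 > 3 → not met
12. condition 'offers tanning services' holds; license renewal 84 days ago vs limit 90 → met
Not met: 7 of 12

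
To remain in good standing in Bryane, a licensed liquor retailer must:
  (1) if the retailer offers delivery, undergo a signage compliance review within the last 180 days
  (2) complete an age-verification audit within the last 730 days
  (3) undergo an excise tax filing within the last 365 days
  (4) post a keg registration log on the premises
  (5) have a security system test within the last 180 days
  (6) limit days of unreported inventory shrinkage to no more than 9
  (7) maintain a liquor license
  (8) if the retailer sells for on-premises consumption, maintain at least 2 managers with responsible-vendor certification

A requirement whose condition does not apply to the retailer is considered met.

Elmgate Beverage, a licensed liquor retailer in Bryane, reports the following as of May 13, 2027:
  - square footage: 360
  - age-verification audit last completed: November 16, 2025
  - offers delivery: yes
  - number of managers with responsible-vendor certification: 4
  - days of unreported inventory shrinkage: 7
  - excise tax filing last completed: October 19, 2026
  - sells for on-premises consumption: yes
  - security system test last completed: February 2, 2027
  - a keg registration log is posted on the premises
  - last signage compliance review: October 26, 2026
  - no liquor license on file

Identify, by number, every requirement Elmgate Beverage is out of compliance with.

1. condition 'offers delivery' holds; signage compliance review 199 days ago vs limit 180 → not met
2. age-verification audit 543 days ago vs limit 730 → met
3. excise tax filing 206 days ago vs limit 365 → met
4. keg registration log present → met
5. security system test 100 days ago vs limit 180 → met
6. days of unreported inventory shrinkage 7 ≤ 9 → met
7. liquor license absent → not met
8. condition 'sells for on-premises consumption' holds; managers with responsible-vendor certification 4 ≥ 2 → met
Not met: 1, 7

1, 7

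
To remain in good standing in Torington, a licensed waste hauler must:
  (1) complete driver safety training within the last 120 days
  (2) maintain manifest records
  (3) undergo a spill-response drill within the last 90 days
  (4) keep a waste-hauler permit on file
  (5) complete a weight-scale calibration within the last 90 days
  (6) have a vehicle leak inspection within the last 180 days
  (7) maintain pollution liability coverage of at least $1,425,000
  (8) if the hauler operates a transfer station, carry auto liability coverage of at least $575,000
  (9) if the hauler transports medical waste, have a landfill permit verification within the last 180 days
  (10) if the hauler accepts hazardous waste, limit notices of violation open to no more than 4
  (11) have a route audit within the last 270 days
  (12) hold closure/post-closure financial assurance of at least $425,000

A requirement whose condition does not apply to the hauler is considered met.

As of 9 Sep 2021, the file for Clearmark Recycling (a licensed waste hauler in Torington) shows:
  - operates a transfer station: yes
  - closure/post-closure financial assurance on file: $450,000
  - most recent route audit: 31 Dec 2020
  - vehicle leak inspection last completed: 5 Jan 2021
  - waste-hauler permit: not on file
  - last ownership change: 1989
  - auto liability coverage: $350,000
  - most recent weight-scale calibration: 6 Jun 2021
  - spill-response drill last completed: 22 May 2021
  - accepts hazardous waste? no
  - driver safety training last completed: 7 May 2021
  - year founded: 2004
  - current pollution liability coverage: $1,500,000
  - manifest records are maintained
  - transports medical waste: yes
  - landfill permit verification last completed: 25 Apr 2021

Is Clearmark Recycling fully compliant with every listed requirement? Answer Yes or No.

No

1. driver safety training 125 days ago vs limit 120 → not met
2. manifest records present → met
3. spill-response drill 110 days ago vs limit 90 → not met
4. waste-hauler permit absent → not met
5. weight-scale calibration 95 days ago vs limit 90 → not met
6. vehicle leak inspection 247 days ago vs limit 180 → not met
7. pollution liability coverage $1,500,000 ≥ $1,425,000 → met
8. condition 'operates a transfer station' holds; auto liability coverage $350,000 < $575,000 → not met
9. condition 'transports medical waste' holds; landfill permit verification 137 days ago vs limit 180 → met
10. condition 'accepts hazardous waste' does not hold → requirement n/a → met
11. route audit 252 days ago vs limit 270 → met
12. closure/post-closure financial assurance $450,000 ≥ $425,000 → met
Not met: 1, 3, 4, 5, 6, 8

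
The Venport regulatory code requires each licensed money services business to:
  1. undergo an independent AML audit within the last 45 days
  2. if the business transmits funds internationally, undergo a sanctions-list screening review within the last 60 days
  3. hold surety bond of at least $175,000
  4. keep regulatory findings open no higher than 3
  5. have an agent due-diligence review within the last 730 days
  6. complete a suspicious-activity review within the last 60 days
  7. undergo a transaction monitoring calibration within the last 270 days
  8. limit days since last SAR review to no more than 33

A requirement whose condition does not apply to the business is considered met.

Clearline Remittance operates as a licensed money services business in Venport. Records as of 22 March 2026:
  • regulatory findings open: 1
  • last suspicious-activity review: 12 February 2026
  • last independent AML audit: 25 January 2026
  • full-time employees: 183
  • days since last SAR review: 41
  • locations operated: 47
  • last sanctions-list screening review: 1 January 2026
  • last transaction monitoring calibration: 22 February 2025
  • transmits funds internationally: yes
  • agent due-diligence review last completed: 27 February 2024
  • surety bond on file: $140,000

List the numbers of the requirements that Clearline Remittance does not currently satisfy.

1. independent AML audit 56 days ago vs limit 45 → not met
2. condition 'transmits funds internationally' holds; sanctions-list screening review 80 days ago vs limit 60 → not met
3. surety bond $140,000 < $175,000 → not met
4. regulatory findings open 1 ≤ 3 → met
5. agent due-diligence review 754 days ago vs limit 730 → not met
6. suspicious-activity review 38 days ago vs limit 60 → met
7. transaction monitoring calibration 393 days ago vs limit 270 → not met
8. days since last SAR review 41 > 33 → not met
Not met: 1, 2, 3, 5, 7, 8

1, 2, 3, 5, 7, 8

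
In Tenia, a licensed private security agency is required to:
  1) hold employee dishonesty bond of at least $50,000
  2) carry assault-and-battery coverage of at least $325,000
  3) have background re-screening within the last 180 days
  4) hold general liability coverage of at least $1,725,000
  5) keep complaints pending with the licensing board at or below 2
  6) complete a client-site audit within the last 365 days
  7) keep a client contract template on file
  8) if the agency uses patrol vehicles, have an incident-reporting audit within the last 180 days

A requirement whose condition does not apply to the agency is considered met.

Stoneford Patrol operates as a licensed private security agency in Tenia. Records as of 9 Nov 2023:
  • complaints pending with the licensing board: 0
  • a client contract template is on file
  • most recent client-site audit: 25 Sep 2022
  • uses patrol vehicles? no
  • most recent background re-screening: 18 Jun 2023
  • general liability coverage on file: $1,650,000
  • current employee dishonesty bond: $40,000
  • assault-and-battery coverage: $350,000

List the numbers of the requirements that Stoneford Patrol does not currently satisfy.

1, 4, 6

1. employee dishonesty bond $40,000 < $50,000 → not met
2. assault-and-battery coverage $350,000 ≥ $325,000 → met
3. background re-screening 144 days ago vs limit 180 → met
4. general liability coverage $1,650,000 < $1,725,000 → not met
5. complaints pending with the licensing board 0 ≤ 2 → met
6. client-site audit 410 days ago vs limit 365 → not met
7. client contract template present → met
8. condition 'uses patrol vehicles' does not hold → requirement n/a → met
Not met: 1, 4, 6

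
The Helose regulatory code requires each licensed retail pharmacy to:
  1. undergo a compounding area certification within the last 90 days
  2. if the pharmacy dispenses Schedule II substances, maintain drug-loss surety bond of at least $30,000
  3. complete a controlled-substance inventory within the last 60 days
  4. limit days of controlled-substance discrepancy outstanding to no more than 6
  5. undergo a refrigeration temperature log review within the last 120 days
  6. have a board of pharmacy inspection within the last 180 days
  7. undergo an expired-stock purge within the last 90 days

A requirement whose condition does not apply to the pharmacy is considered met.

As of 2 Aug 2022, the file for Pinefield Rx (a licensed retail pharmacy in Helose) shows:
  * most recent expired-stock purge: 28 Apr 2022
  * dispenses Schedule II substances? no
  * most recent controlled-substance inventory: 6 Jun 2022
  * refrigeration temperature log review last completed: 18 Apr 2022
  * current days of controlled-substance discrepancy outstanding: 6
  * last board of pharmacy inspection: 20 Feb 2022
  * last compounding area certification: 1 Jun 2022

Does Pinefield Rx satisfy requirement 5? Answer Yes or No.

5. refrigeration temperature log review 106 days ago vs limit 120 → met

Yes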